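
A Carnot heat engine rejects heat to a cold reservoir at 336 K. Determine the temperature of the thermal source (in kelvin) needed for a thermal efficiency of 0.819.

From η = 1 − T_C/T_H, solving for T_H gives T_H = T_C/(1 − η) = 336.00/(1 − 0.819) = 1860 K.

T_H ≈ 1860 K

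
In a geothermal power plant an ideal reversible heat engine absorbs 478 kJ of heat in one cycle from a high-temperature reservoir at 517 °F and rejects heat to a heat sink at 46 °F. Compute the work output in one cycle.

W ≈ 231 kJ

T_H = 517 °F → (517 − 32) × 5/9 = 269.44 °C = 542.59 K.
T_C = 46 °F → (46 − 32) × 5/9 = 7.78 °C = 280.93 K.
Since the cycle is reversible, η = 1 − T_C/T_H = 1 − 280.93/542.59 = 0.4823.
W = η·Q_H = 0.4823 × 478 = 231 kJ.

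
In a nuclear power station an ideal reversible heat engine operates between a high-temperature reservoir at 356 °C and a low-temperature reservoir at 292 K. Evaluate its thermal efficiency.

η ≈ 0.5359

T_H = 356 °C → 356 + 273.15 = 629.15 K.
For a reversible engine, η = 1 − T_C/T_H = 1 − 292.00/629.15 = 0.5359.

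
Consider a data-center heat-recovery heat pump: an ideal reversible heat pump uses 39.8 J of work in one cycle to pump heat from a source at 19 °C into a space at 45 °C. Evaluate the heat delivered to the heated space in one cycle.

Q_H ≈ 487 J

T_H = 45 °C → 45 + 273.15 = 318.15 K.
T_C = 19 °C → 19 + 273.15 = 292.15 K.
For a reversible heat pump, COP_HP = T_H/(T_H − T_C) = 318.15/26.00 = 12.2365.
Q_H = COP_HP · W = 12.2365 × 39.8 = 487 J.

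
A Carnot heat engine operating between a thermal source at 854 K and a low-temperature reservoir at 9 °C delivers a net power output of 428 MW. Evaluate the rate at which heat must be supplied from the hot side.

T_C = 9 °C → 9 + 273.15 = 282.15 K.
For a reversible engine, η = 1 − T_C/T_H = 1 − 282.15/854.00 = 0.6696.
Q_H = W/η = 428/0.6696 = 639 MW.

Q̇_H ≈ 639 MW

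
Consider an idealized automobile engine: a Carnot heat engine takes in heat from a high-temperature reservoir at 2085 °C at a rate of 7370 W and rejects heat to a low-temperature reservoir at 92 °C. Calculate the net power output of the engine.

T_H = 2085 °C → 2085 + 273.15 = 2358.15 K.
T_C = 92 °C → 92 + 273.15 = 365.15 K.
Carnot efficiency: η = 1 − T_C/T_H = 1 − 365.15/2358.15 = 0.8452.
W = η·Q_H = 0.8452 × 7370 = 6230 W.

Ẇ ≈ 6230 W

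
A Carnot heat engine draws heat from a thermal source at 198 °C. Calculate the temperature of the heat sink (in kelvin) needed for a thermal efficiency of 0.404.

T_C ≈ 281 K

T_H = 198 °C → 198 + 273.15 = 471.15 K.
From η = 1 − T_C/T_H, T_C = T_H·(1 − η) = 471.15 × (1 − 0.404) = 281 K.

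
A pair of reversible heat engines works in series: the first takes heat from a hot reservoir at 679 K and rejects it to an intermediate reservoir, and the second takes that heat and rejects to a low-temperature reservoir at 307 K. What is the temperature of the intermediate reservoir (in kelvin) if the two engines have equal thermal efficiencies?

T_m ≈ 457 K

Equal efficiencies require 1 − T_m/T_H = 1 − T_C/T_m, i.e. T_m/T_H = T_C/T_m, so T_m = √(T_H·T_C) = √(679.00 × 307.00) = 457 K.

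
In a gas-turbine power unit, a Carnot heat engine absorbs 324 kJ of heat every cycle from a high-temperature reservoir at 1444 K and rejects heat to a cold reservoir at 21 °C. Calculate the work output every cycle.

W ≈ 258.0 kJ

T_C = 21 °C → 21 + 273.15 = 294.15 K.
For a reversible engine, η = 1 − T_C/T_H = 1 − 294.15/1444.00 = 0.7963.
W = η·Q_H = 0.7963 × 324 = 258.0 kJ.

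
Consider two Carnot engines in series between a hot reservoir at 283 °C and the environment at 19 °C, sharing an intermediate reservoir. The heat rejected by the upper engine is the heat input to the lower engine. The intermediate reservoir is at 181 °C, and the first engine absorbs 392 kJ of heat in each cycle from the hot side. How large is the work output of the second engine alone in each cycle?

W₂ ≈ 114 kJ

T_H = 283 °C → 283 + 273.15 = 556.15 K.
T_C = 19 °C → 19 + 273.15 = 292.15 K.
T_m = 181 °C → 181 + 273.15 = 454.15 K.
Heat entering the second stage: Q_m = Q_H·(T_m/T_H) = 392 × 454.15/556.15 = 320 kJ.
Second-stage efficiency η₂ = 1 − T_C/T_m = 1 − 292.15/454.15 = 0.3567, so W₂ = η₂·Q_m = 114 kJ.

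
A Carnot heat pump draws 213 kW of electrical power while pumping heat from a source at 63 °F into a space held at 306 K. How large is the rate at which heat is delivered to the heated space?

T_C = 63 °F → (63 − 32) × 5/9 = 17.22 °C = 290.37 K.
COP_HP = T_H/(T_H − T_C) = 306.00/15.63 = 19.5805.
Q_H = COP_HP · W = 19.5805 × 213 = 4171 kW.

Q̇_H ≈ 4171 kW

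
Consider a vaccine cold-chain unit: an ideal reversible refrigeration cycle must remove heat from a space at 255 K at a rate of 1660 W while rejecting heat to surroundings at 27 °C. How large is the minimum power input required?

T_H = 27 °C → 27 + 273.15 = 300.15 K.
For a reversible refrigerator, COP_R = T_C/(T_H − T_C) = 255.00/45.15 = 5.6478.
W = Q_C/COP_R = 1660/5.6478 = 294 W.

Ẇ_in ≈ 294 W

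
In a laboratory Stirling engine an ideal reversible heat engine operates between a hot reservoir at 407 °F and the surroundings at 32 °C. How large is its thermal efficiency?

T_H = 407 °F → (407 − 32) × 5/9 = 208.33 °C = 481.48 K.
T_C = 32 °C → 32 + 273.15 = 305.15 K.
Since the cycle is reversible, η = 1 − T_C/T_H = 1 − 305.15/481.48 = 0.366.

η ≈ 0.366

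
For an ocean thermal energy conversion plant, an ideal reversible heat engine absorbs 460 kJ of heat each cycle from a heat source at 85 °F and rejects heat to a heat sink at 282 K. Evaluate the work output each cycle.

W ≈ 31.3 kJ

T_H = 85 °F → (85 − 32) × 5/9 = 29.44 °C = 302.59 K.
η_rev = 1 − T_C/T_H = 1 − 282.00/302.59 = 0.0681.
W = η·Q_H = 0.0681 × 460 = 31.3 kJ.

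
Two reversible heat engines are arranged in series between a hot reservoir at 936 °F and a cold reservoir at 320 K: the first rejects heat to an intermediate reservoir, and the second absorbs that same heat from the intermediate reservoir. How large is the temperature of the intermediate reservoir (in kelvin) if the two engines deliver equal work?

T_H = 936 °F → (936 − 32) × 5/9 = 502.22 °C = 775.37 K.
For reversible stages Q_m = Q_H·(T_m/T_H). Setting W₁ = Q_H(1 − T_m/T_H) equal to W₂ = Q_m(1 − T_C/T_m) = Q_H·(T_m − T_C)/T_H gives T_H − T_m = T_m − T_C, so T_m = (T_H + T_C)/2 = (775.37 + 320.00)/2 = 548 K.

T_m ≈ 548 K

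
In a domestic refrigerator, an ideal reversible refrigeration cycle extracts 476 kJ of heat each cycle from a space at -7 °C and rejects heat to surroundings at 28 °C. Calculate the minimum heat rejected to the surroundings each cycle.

Q_H ≈ 538.6 kJ

T_H = 28 °C → 28 + 273.15 = 301.15 K.
T_C = -7 °C → -7 + 273.15 = 266.15 K.
For a reversible cycle Q_H/Q_C = T_H/T_C, so Q_H = Q_C·T_H/T_C = 476 × 301.15/266.15 = 538.6 kJ.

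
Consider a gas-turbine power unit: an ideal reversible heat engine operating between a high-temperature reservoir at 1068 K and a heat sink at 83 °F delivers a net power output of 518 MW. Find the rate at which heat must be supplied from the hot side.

T_C = 83 °F → (83 − 32) × 5/9 = 28.33 °C = 301.48 K.
η_rev = 1 − T_C/T_H = 1 − 301.48/1068.00 = 0.7177.
Q_H = W/η = 518/0.7177 = 722 MW.

Q̇_H ≈ 722 MW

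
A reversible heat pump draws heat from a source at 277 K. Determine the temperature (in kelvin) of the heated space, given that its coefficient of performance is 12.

T_H ≈ 302.2 K

COP_HP = T_H/(T_H − T_C) ⇒ T_H = T_C·COP_HP/(COP_HP − 1) = 277.00 × 12/(12 − 1) = 302.2 K.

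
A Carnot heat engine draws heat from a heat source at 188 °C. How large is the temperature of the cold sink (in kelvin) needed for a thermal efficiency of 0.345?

T_H = 188 °C → 188 + 273.15 = 461.15 K.
From η = 1 − T_C/T_H, T_C = T_H·(1 − η) = 461.15 × (1 − 0.345) = 302 K.

T_C ≈ 302 K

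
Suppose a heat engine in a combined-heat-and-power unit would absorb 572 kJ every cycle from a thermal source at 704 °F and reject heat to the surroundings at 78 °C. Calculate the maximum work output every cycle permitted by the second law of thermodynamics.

T_H = 704 °F → (704 − 32) × 5/9 = 373.33 °C = 646.48 K.
T_C = 78 °C → 78 + 273.15 = 351.15 K.
The second-law ceiling is the Carnot efficiency, η_max = 1 − T_C/T_H = 1 − 351.15/646.48 = 0.4568.
W_max = η_max · Q_H = 0.4568 × 572 = 261.3 kJ.

W_max ≈ 261.3 kJ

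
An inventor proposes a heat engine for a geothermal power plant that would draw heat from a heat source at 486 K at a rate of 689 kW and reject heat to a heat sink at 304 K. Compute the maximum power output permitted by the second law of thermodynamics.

Ẇ_max ≈ 258.0 kW

No engine can exceed the Carnot limit: η_max = 1 − T_C/T_H = 1 − 304.00/486.00 = 0.3745.
W_max = η_max · Q_H = 0.3745 × 689 = 258.0 kW.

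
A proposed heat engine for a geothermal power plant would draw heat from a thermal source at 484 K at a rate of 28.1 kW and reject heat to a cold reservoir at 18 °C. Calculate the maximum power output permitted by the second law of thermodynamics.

T_C = 18 °C → 18 + 273.15 = 291.15 K.
The second-law ceiling is the Carnot efficiency, η_max = 1 − T_C/T_H = 1 − 291.15/484.00 = 0.3985.
W_max = η_max · Q_H = 0.3985 × 28.1 = 11.2 kW.

Ẇ_max ≈ 11.2 kW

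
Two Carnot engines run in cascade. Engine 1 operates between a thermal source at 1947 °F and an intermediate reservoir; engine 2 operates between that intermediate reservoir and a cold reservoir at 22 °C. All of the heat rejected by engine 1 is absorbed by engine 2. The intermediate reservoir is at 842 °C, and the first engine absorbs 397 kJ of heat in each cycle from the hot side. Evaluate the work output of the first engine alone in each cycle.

T_H = 1947 °F → (1947 − 32) × 5/9 = 1063.89 °C = 1337.04 K.
T_C = 22 °C → 22 + 273.15 = 295.15 K.
T_m = 842 °C → 842 + 273.15 = 1115.15 K.
First-stage efficiency η₁ = 1 − T_m/T_H = 1 − 1115.15/1337.04 = 0.1660.
W₁ = η₁·Q_H = 0.1660 × 397 = 65.9 kJ.

W₁ ≈ 65.9 kJ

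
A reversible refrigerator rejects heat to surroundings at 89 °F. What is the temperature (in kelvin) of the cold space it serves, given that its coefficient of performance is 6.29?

T_C ≈ 263 K

T_H = 89 °F → (89 − 32) × 5/9 = 31.67 °C = 304.82 K.
COP_R = T_C/(T_H − T_C) ⇒ T_C = T_H·COP_R/(1 + COP_R) = 304.82 × 6.29/(1 + 6.29) = 263 K.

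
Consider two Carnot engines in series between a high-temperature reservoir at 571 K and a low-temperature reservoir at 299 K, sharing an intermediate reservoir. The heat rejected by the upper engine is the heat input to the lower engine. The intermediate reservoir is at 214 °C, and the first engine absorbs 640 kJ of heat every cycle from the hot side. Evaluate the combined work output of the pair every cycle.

W_total ≈ 304.9 kJ

Two reversible stages in series are equivalent to a single Carnot engine between T_H and T_C, so η_total = 1 − T_C/T_H = 1 − 299.00/571.00 = 0.4764.
W_total = η_total · Q_H = 0.4764 × 640 = 304.9 kJ.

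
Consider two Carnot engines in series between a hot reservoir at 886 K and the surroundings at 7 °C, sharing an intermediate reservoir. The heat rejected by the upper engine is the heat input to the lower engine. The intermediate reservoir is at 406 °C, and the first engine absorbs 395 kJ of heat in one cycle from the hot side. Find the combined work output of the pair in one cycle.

W_total ≈ 270.1 kJ

T_C = 7 °C → 7 + 273.15 = 280.15 K.
Two reversible stages in series are equivalent to a single Carnot engine between T_H and T_C, so η_total = 1 − T_C/T_H = 1 − 280.15/886.00 = 0.6838.
W_total = η_total · Q_H = 0.6838 × 395 = 270.1 kJ.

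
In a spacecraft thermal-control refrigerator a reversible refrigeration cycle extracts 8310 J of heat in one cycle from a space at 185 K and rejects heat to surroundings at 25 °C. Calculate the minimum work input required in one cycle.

W_in ≈ 5080 J

T_H = 25 °C → 25 + 273.15 = 298.15 K.
For a reversible refrigerator, COP_R = T_C/(T_H − T_C) = 185.00/113.15 = 1.6350.
W = Q_C/COP_R = 8310/1.6350 = 5080 J.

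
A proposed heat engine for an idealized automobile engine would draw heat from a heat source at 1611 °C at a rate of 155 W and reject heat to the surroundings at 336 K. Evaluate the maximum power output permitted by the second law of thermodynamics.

T_H = 1611 °C → 1611 + 273.15 = 1884.15 K.
No engine can exceed the Carnot limit: η_max = 1 − T_C/T_H = 1 − 336.00/1884.15 = 0.8217.
W_max = η_max · Q_H = 0.8217 × 155 = 127 W.

Ẇ_max ≈ 127 W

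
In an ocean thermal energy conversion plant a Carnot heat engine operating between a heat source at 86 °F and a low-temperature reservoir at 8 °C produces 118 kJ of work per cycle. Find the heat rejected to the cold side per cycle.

T_H = 86 °F → (86 − 32) × 5/9 = 30.00 °C = 303.15 K.
T_C = 8 °C → 8 + 273.15 = 281.15 K.
The Carnot efficiency is η = 1 − T_C/T_H = 1 − 281.15/303.15 = 0.0726.
Since Q_C/Q_H = T_C/T_H and Q_H = W/η, Q_C = W·T_C/(T_H − T_C) = 118 × 281.15/22.00 = 1508 kJ.

Q_C ≈ 1508 kJ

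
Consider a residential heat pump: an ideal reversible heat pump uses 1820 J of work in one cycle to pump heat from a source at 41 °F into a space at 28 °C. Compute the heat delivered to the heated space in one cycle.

T_H = 28 °C → 28 + 273.15 = 301.15 K.
T_C = 41 °F → (41 − 32) × 5/9 = 5.00 °C = 278.15 K.
The Carnot heat-pump COP is COP_HP = T_H/(T_H − T_C) = 301.15/23.00 = 13.0935.
Q_H = COP_HP · W = 13.0935 × 1820 = 23800 J.

Q_H ≈ 23800 J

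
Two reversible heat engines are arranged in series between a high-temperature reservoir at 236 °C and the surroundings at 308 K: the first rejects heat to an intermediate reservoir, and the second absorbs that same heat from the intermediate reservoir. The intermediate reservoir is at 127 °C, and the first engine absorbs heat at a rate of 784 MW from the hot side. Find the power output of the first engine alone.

T_H = 236 °C → 236 + 273.15 = 509.15 K.
T_m = 127 °C → 127 + 273.15 = 400.15 K.
First-stage efficiency η₁ = 1 − T_m/T_H = 1 − 400.15/509.15 = 0.2141.
W₁ = η₁·Q_H = 0.2141 × 784 = 167.8 MW.

Ẇ₁ ≈ 167.8 MW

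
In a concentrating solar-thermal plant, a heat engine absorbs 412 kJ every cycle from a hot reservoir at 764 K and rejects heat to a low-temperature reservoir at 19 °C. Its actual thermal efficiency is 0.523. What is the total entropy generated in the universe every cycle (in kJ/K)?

ΔS_univ ≈ 0.1334 kJ/K

T_C = 19 °C → 19 + 273.15 = 292.15 K.
W = η·Q_H = 0.523 × 412 = 215.5 kJ, so Q_C = Q_H − W = 196.5 kJ.
Reservoir entropy changes: ΔS_H = −Q_H/T_H = −412/764.00 = -0.5393 kJ/K and ΔS_C = +Q_C/T_C = 196.5/292.15 = 0.6727 kJ/K.
ΔS_univ = −Q_H/T_H + Q_C/T_C = 0.1334 kJ/K (> 0, since η = 0.523 < η_Carnot = 0.618).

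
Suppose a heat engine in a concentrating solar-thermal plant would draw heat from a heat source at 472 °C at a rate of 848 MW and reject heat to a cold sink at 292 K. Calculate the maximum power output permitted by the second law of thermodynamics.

T_H = 472 °C → 472 + 273.15 = 745.15 K.
By the Carnot theorem, η_max = 1 − T_C/T_H = 1 − 292.00/745.15 = 0.6081.
W_max = η_max · Q_H = 0.6081 × 848 = 516 MW.

Ẇ_max ≈ 516 MW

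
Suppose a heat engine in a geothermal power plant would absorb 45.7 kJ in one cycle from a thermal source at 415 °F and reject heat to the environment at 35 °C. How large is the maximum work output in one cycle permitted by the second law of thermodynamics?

T_H = 415 °F → (415 − 32) × 5/9 = 212.78 °C = 485.93 K.
T_C = 35 °C → 35 + 273.15 = 308.15 K.
The upper bound on efficiency is η_max = 1 − T_C/T_H = 1 − 308.15/485.93 = 0.3659.
W_max = η_max · Q_H = 0.3659 × 45.7 = 16.7 kJ.

W_max ≈ 16.7 kJ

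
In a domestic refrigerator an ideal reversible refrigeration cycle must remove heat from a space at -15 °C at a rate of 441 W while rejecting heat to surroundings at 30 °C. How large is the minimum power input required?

T_H = 30 °C → 30 + 273.15 = 303.15 K.
T_C = -15 °C → -15 + 273.15 = 258.15 K.
COP_R = T_C/(T_H − T_C) = 258.15/45.00 = 5.7367.
W = Q_C/COP_R = 441/5.7367 = 76.9 W.

Ẇ_in ≈ 76.9 W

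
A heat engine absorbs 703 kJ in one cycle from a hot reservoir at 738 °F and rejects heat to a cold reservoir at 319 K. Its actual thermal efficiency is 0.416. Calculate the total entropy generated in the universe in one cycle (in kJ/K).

ΔS_univ ≈ 0.2304 kJ/K

T_H = 738 °F → (738 − 32) × 5/9 = 392.22 °C = 665.37 K.
W = η·Q_H = 0.416 × 703 = 292.4 kJ, so Q_C = Q_H − W = 410.6 kJ.
Reservoir entropy changes: ΔS_H = −Q_H/T_H = −703/665.37 = -1.057 kJ/K and ΔS_C = +Q_C/T_C = 410.6/319.00 = 1.287 kJ/K.
ΔS_univ = −Q_H/T_H + Q_C/T_C = 0.2304 kJ/K (> 0, since η = 0.416 < η_Carnot = 0.521).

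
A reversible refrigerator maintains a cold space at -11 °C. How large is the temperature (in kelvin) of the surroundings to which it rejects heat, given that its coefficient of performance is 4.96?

T_C = -11 °C → -11 + 273.15 = 262.15 K.
COP_R = T_C/(T_H − T_C) ⇒ T_H = T_C·(1 + 1/COP_R) = 262.15 × (1 + 1/4.96) = 315 K.

T_H ≈ 315 K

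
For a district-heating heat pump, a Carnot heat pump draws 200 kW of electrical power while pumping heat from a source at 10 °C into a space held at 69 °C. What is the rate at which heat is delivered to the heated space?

T_H = 69 °C → 69 + 273.15 = 342.15 K.
T_C = 10 °C → 10 + 273.15 = 283.15 K.
Reversible heating COP: COP_HP = T_H/(T_H − T_C) = 342.15/59.00 = 5.7992.
Q_H = COP_HP · W = 5.7992 × 200 = 1160 kW.

Q̇_H ≈ 1160 kW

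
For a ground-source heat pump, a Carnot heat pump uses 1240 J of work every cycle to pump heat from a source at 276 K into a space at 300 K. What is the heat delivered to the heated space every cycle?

Q_H ≈ 15500 J

Reversible heating COP: COP_HP = T_H/(T_H − T_C) = 300.00/24.00 = 12.5000.
Q_H = COP_HP · W = 12.5000 × 1240 = 15500 J.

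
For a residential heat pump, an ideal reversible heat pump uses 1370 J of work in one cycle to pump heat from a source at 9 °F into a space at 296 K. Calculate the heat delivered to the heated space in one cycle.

Q_H ≈ 11380 J

T_C = 9 °F → (9 − 32) × 5/9 = -12.78 °C = 260.37 K.
COP_HP = T_H/(T_H − T_C) = 296.00/35.63 = 8.3081.
Q_H = COP_HP · W = 8.3081 × 1370 = 11380 J.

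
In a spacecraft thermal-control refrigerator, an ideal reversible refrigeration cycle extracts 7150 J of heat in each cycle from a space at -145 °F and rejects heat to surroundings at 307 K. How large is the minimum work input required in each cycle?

T_C = -145 °F → (-145 − 32) × 5/9 = -98.33 °C = 174.82 K.
The reversible coefficient of performance is COP_R = T_C/(T_H − T_C) = 174.82/132.18 = 1.3225.
W = Q_C/COP_R = 7150/1.3225 = 5410 J.

W_in ≈ 5410 J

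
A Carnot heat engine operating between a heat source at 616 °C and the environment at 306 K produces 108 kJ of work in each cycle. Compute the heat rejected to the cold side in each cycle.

T_H = 616 °C → 616 + 273.15 = 889.15 K.
For a reversible engine, η = 1 − T_C/T_H = 1 − 306.00/889.15 = 0.6559.
Since Q_C/Q_H = T_C/T_H and Q_H = W/η, Q_C = W·T_C/(T_H − T_C) = 108 × 306.00/583.15 = 56.7 kJ.

Q_C ≈ 56.7 kJ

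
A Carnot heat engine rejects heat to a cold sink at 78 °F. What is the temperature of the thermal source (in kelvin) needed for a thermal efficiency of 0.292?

T_H ≈ 422 K

T_C = 78 °F → (78 − 32) × 5/9 = 25.56 °C = 298.71 K.
From η = 1 − T_C/T_H, solving for T_H gives T_H = T_C/(1 − η) = 298.71/(1 − 0.292) = 422 K.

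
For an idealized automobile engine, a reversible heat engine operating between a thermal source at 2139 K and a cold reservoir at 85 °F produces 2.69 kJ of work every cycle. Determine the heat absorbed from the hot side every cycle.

Q_H ≈ 3.133 kJ

T_C = 85 °F → (85 − 32) × 5/9 = 29.44 °C = 302.59 K.
For a reversible engine, η = 1 − T_C/T_H = 1 − 302.59/2139.00 = 0.8585.
Q_H = W/η = 2.69/0.8585 = 3.133 kJ.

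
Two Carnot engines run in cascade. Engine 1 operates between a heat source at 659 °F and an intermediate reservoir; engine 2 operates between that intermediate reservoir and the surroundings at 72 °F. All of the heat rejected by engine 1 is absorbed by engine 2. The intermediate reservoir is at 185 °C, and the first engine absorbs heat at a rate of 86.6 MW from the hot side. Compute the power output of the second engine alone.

T_H = 659 °F → (659 − 32) × 5/9 = 348.33 °C = 621.48 K.
T_C = 72 °F → (72 − 32) × 5/9 = 22.22 °C = 295.37 K.
T_m = 185 °C → 185 + 273.15 = 458.15 K.
Heat entering the second stage: Q_m = Q_H·(T_m/T_H) = 86.6 × 458.15/621.48 = 63.8 MW.
Second-stage efficiency η₂ = 1 − T_C/T_m = 1 − 295.37/458.15 = 0.3553, so W₂ = η₂·Q_m = 22.7 MW.

Ẇ₂ ≈ 22.7 MW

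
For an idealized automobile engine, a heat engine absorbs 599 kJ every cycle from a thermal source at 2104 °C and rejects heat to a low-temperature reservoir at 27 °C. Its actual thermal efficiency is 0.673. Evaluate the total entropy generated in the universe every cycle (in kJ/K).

ΔS_univ ≈ 0.401 kJ/K

T_H = 2104 °C → 2104 + 273.15 = 2377.15 K.
T_C = 27 °C → 27 + 273.15 = 300.15 K.
W = η·Q_H = 0.673 × 599 = 403.1 kJ, so Q_C = Q_H − W = 195.9 kJ.
Entropy balance on the reservoirs: −Q_H/T_H = -0.2520 kJ/K, +Q_C/T_C = 0.6526 kJ/K.
ΔS_univ = −Q_H/T_H + Q_C/T_C = 0.401 kJ/K (> 0, since η = 0.673 < η_Carnot = 0.874).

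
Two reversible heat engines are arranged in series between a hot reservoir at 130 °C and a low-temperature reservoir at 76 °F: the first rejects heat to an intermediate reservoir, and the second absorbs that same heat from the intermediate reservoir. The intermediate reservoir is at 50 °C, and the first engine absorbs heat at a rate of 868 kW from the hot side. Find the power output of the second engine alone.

T_H = 130 °C → 130 + 273.15 = 403.15 K.
T_C = 76 °F → (76 − 32) × 5/9 = 24.44 °C = 297.59 K.
T_m = 50 °C → 50 + 273.15 = 323.15 K.
Heat entering the second stage: Q_m = Q_H·(T_m/T_H) = 868 × 323.15/403.15 = 695.8 kW.
Second-stage efficiency η₂ = 1 − T_C/T_m = 1 − 297.59/323.15 = 0.0791, so W₂ = η₂·Q_m = 55.02 kW.

Ẇ₂ ≈ 55.02 kW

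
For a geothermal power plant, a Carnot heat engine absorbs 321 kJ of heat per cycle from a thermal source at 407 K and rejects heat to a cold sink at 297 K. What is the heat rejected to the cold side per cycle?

Q_C ≈ 234 kJ

For a reversible engine, η = 1 − T_C/T_H = 1 − 297.00/407.00 = 0.2703.
For a reversible cycle Q_C/Q_H = T_C/T_H, so Q_C = 321 × 297.00/407.00 = 234 kJ.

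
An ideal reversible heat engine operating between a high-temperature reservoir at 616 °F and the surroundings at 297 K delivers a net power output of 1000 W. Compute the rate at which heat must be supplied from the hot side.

T_H = 616 °F → (616 − 32) × 5/9 = 324.44 °C = 597.59 K.
The Carnot efficiency is η = 1 − T_C/T_H = 1 − 297.00/597.59 = 0.5030.
Q_H = W/η = 1000/0.5030 = 1988 W.

Q̇_H ≈ 1988 W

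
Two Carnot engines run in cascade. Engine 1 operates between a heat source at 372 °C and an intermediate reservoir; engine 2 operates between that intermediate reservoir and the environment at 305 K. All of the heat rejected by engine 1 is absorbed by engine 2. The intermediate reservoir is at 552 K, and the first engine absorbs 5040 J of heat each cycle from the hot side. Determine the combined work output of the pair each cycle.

W_total ≈ 2657 J

T_H = 372 °C → 372 + 273.15 = 645.15 K.
Two reversible stages in series are equivalent to a single Carnot engine between T_H and T_C, so η_total = 1 − T_C/T_H = 1 − 305.00/645.15 = 0.5272.
W_total = η_total · Q_H = 0.5272 × 5040 = 2657 J.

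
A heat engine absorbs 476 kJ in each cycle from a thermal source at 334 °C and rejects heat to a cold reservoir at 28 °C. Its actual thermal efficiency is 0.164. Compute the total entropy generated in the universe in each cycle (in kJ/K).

ΔS_univ ≈ 0.537 kJ/K

T_H = 334 °C → 334 + 273.15 = 607.15 K.
T_C = 28 °C → 28 + 273.15 = 301.15 K.
W = η·Q_H = 0.164 × 476 = 78.06 kJ, so Q_C = Q_H − W = 397.9 kJ.
The hot reservoir loses entropy Q_H/T_H = 476/607.15 = 0.7840 kJ/K; the cold reservoir gains Q_C/T_C = 397.9/301.15 = 1.321 kJ/K.
ΔS_univ = −Q_H/T_H + Q_C/T_C = 0.537 kJ/K (> 0, since η = 0.164 < η_Carnot = 0.504).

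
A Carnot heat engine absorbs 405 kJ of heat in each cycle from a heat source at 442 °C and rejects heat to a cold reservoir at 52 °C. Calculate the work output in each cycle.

T_H = 442 °C → 442 + 273.15 = 715.15 K.
T_C = 52 °C → 52 + 273.15 = 325.15 K.
The Carnot efficiency is η = 1 − T_C/T_H = 1 − 325.15/715.15 = 0.5453.
W = η·Q_H = 0.5453 × 405 = 221 kJ.

W ≈ 221 kJ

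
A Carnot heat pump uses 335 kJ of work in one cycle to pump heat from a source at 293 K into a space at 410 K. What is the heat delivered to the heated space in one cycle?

Reversible heating COP: COP_HP = T_H/(T_H − T_C) = 410.00/117.00 = 3.5043.
Q_H = COP_HP · W = 3.5043 × 335 = 1170 kJ.

Q_H ≈ 1170 kJ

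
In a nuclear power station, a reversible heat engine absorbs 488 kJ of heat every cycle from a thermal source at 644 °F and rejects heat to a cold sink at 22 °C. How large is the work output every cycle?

W ≈ 253 kJ

T_H = 644 °F → (644 − 32) × 5/9 = 340.00 °C = 613.15 K.
T_C = 22 °C → 22 + 273.15 = 295.15 K.
Carnot efficiency: η = 1 − T_C/T_H = 1 − 295.15/613.15 = 0.5186.
W = η·Q_H = 0.5186 × 488 = 253 kJ.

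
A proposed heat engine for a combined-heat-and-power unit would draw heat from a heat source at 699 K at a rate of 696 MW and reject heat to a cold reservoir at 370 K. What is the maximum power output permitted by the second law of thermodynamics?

Ẇ_max ≈ 327.6 MW

The upper bound on efficiency is η_max = 1 − T_C/T_H = 1 − 370.00/699.00 = 0.4707.
W_max = η_max · Q_H = 0.4707 × 696 = 327.6 MW.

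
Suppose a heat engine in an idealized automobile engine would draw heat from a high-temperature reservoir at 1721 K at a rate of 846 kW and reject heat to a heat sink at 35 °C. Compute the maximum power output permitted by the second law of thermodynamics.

Ẇ_max ≈ 695 kW

T_C = 35 °C → 35 + 273.15 = 308.15 K.
The second-law ceiling is the Carnot efficiency, η_max = 1 − T_C/T_H = 1 − 308.15/1721.00 = 0.8209.
W_max = η_max · Q_H = 0.8209 × 846 = 695 kW.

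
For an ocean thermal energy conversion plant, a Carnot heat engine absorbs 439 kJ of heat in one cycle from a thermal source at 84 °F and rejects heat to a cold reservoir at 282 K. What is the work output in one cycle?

W ≈ 29.13 kJ

T_H = 84 °F → (84 − 32) × 5/9 = 28.89 °C = 302.04 K.
The Carnot efficiency is η = 1 − T_C/T_H = 1 − 282.00/302.04 = 0.0663.
W = η·Q_H = 0.0663 × 439 = 29.13 kJ.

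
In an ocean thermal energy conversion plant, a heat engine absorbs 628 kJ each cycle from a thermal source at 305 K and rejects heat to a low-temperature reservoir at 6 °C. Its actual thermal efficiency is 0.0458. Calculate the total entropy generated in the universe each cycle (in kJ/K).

T_C = 6 °C → 6 + 273.15 = 279.15 K.
W = η·Q_H = 0.0458 × 628 = 28.76 kJ, so Q_C = Q_H − W = 599.2 kJ.
The hot reservoir loses entropy Q_H/T_H = 628/305.00 = 2.059 kJ/K; the cold reservoir gains Q_C/T_C = 599.2/279.15 = 2.147 kJ/K.
ΔS_univ = −Q_H/T_H + Q_C/T_C = 0.0876 kJ/K (> 0, since η = 0.0458 < η_Carnot = 0.085).

ΔS_univ ≈ 0.0876 kJ/K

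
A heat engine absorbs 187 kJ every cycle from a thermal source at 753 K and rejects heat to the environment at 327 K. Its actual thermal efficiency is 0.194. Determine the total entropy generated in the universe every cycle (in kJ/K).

W = η·Q_H = 0.194 × 187 = 36.28 kJ, so Q_C = Q_H − W = 150.7 kJ.
Entropy balance on the reservoirs: −Q_H/T_H = -0.2483 kJ/K, +Q_C/T_C = 0.4609 kJ/K.
ΔS_univ = −Q_H/T_H + Q_C/T_C = 0.213 kJ/K (> 0, since η = 0.194 < η_Carnot = 0.566).

ΔS_univ ≈ 0.213 kJ/K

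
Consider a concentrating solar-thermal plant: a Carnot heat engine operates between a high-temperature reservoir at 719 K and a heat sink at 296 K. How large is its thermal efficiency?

η ≈ 0.588

For a reversible engine, η = 1 − T_C/T_H = 1 − 296.00/719.00 = 0.588.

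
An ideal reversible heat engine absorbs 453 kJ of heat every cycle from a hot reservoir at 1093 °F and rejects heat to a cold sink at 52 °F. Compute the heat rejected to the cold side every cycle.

T_H = 1093 °F → (1093 − 32) × 5/9 = 589.44 °C = 862.59 K.
T_C = 52 °F → (52 − 32) × 5/9 = 11.11 °C = 284.26 K.
The Carnot efficiency is η = 1 − T_C/T_H = 1 − 284.26/862.59 = 0.6705.
For a reversible cycle Q_C/Q_H = T_C/T_H, so Q_C = 453 × 284.26/862.59 = 149.3 kJ.

Q_C ≈ 149.3 kJ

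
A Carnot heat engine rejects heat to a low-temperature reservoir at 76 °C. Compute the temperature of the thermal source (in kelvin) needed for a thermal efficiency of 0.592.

T_H ≈ 856 K

T_C = 76 °C → 76 + 273.15 = 349.15 K.
From η = 1 − T_C/T_H, solving for T_H gives T_H = T_C/(1 − η) = 349.15/(1 − 0.592) = 856 K.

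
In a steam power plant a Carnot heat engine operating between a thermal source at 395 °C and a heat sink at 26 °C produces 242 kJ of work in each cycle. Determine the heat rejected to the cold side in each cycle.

Q_C ≈ 196.2 kJ

T_H = 395 °C → 395 + 273.15 = 668.15 K.
T_C = 26 °C → 26 + 273.15 = 299.15 K.
η_rev = 1 − T_C/T_H = 1 − 299.15/668.15 = 0.5523.
Since Q_C/Q_H = T_C/T_H and Q_H = W/η, Q_C = W·T_C/(T_H − T_C) = 242 × 299.15/369.00 = 196.2 kJ.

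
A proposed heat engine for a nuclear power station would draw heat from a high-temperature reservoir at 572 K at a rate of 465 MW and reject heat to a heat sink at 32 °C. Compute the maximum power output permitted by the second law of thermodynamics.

Ẇ_max ≈ 216.9 MW

T_C = 32 °C → 32 + 273.15 = 305.15 K.
The upper bound on efficiency is η_max = 1 − T_C/T_H = 1 − 305.15/572.00 = 0.4665.
W_max = η_max · Q_H = 0.4665 × 465 = 216.9 MW.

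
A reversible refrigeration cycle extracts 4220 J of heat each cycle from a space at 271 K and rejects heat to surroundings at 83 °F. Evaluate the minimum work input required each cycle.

W_in ≈ 474.7 J

T_H = 83 °F → (83 − 32) × 5/9 = 28.33 °C = 301.48 K.
Carnot COP: COP_R = T_C/(T_H − T_C) = 271.00/30.48 = 8.8901.
W = Q_C/COP_R = 4220/8.8901 = 474.7 J.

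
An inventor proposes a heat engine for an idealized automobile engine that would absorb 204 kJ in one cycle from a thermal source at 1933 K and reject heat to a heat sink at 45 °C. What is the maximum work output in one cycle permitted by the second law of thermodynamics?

W_max ≈ 170 kJ

T_C = 45 °C → 45 + 273.15 = 318.15 K.
No engine can exceed the Carnot limit: η_max = 1 − T_C/T_H = 1 − 318.15/1933.00 = 0.8354.
W_max = η_max · Q_H = 0.8354 × 204 = 170 kJ.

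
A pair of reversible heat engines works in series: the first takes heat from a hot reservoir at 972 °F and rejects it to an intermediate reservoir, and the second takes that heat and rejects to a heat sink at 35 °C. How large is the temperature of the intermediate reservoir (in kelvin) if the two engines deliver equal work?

T_m ≈ 552 K

T_H = 972 °F → (972 − 32) × 5/9 = 522.22 °C = 795.37 K.
T_C = 35 °C → 35 + 273.15 = 308.15 K.
For reversible stages Q_m = Q_H·(T_m/T_H). Setting W₁ = Q_H(1 − T_m/T_H) equal to W₂ = Q_m(1 − T_C/T_m) = Q_H·(T_m − T_C)/T_H gives T_H − T_m = T_m − T_C, so T_m = (T_H + T_C)/2 = (795.37 + 308.15)/2 = 552 K.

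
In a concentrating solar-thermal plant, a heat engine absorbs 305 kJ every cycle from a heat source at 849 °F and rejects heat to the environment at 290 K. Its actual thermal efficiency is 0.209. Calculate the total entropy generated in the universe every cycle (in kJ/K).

ΔS_univ ≈ 0.4124 kJ/K

T_H = 849 °F → (849 − 32) × 5/9 = 453.89 °C = 727.04 K.
W = η·Q_H = 0.209 × 305 = 63.74 kJ, so Q_C = Q_H − W = 241.3 kJ.
The hot reservoir loses entropy Q_H/T_H = 305/727.04 = 0.4195 kJ/K; the cold reservoir gains Q_C/T_C = 241.3/290.00 = 0.8319 kJ/K.
ΔS_univ = −Q_H/T_H + Q_C/T_C = 0.4124 kJ/K (> 0, since η = 0.209 < η_Carnot = 0.601).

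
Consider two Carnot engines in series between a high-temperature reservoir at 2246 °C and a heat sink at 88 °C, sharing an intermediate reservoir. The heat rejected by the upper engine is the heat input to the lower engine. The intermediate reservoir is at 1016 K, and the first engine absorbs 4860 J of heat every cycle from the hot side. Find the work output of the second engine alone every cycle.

T_H = 2246 °C → 2246 + 273.15 = 2519.15 K.
T_C = 88 °C → 88 + 273.15 = 361.15 K.
Heat entering the second stage: Q_m = Q_H·(T_m/T_H) = 4860 × 1016.00/2519.15 = 1960 J.
Second-stage efficiency η₂ = 1 − T_C/T_m = 1 − 361.15/1016.00 = 0.6445, so W₂ = η₂·Q_m = 1260 J.

W₂ ≈ 1260 J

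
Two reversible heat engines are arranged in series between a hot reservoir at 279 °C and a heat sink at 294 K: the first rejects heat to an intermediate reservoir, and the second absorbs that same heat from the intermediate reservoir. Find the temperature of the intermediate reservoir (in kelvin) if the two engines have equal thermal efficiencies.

T_m ≈ 403 K

T_H = 279 °C → 279 + 273.15 = 552.15 K.
Equal efficiencies require 1 − T_m/T_H = 1 − T_C/T_m, i.e. T_m/T_H = T_C/T_m, so T_m = √(T_H·T_C) = √(552.15 × 294.00) = 403 K.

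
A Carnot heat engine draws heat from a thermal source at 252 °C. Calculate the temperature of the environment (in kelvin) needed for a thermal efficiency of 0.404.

T_H = 252 °C → 252 + 273.15 = 525.15 K.
From η = 1 − T_C/T_H, T_C = T_H·(1 − η) = 525.15 × (1 − 0.404) = 313 K.

T_C ≈ 313 K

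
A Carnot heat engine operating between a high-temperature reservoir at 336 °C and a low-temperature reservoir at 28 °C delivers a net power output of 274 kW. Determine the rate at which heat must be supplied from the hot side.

Q̇_H ≈ 542 kW

T_H = 336 °C → 336 + 273.15 = 609.15 K.
T_C = 28 °C → 28 + 273.15 = 301.15 K.
Carnot efficiency: η = 1 − T_C/T_H = 1 − 301.15/609.15 = 0.5056.
Q_H = W/η = 274/0.5056 = 542 kW.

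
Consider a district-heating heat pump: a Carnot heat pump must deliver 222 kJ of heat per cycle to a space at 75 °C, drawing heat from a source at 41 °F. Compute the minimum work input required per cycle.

T_H = 75 °C → 75 + 273.15 = 348.15 K.
T_C = 41 °F → (41 − 32) × 5/9 = 5.00 °C = 278.15 K.
Reversible heating COP: COP_HP = T_H/(T_H − T_C) = 348.15/70.00 = 4.9736.
W = Q_H/COP_HP = 222/4.9736 = 44.6 kJ.

W_in ≈ 44.6 kJ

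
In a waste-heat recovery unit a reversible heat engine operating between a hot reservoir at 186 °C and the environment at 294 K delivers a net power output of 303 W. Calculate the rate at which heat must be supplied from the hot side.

Q̇_H ≈ 842.4 W

T_H = 186 °C → 186 + 273.15 = 459.15 K.
The Carnot efficiency is η = 1 − T_C/T_H = 1 − 294.00/459.15 = 0.3597.
Q_H = W/η = 303/0.3597 = 842.4 W.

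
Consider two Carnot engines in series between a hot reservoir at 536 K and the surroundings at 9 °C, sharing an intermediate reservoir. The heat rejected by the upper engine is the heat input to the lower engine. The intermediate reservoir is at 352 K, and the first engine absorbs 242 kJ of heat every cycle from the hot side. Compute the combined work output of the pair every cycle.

W_total ≈ 115 kJ

T_C = 9 °C → 9 + 273.15 = 282.15 K.
Two reversible stages in series are equivalent to a single Carnot engine between T_H and T_C, so η_total = 1 − T_C/T_H = 1 − 282.15/536.00 = 0.4736.
W_total = η_total · Q_H = 0.4736 × 242 = 115 kJ.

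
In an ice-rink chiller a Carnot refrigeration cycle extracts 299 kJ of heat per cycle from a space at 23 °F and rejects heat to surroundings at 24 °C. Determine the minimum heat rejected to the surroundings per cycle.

Q_H ≈ 331 kJ

T_H = 24 °C → 24 + 273.15 = 297.15 K.
T_C = 23 °F → (23 − 32) × 5/9 = -5.00 °C = 268.15 K.
For a reversible cycle Q_H/Q_C = T_H/T_C, so Q_H = Q_C·T_H/T_C = 299 × 297.15/268.15 = 331 kJ.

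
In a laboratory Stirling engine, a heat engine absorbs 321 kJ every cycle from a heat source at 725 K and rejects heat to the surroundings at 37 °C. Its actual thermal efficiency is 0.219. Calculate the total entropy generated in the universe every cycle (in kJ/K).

T_C = 37 °C → 37 + 273.15 = 310.15 K.
W = η·Q_H = 0.219 × 321 = 70.30 kJ, so Q_C = Q_H − W = 250.7 kJ.
The hot reservoir loses entropy Q_H/T_H = 321/725.00 = 0.4428 kJ/K; the cold reservoir gains Q_C/T_C = 250.7/310.15 = 0.8083 kJ/K.
ΔS_univ = −Q_H/T_H + Q_C/T_C = 0.3656 kJ/K (> 0, since η = 0.219 < η_Carnot = 0.572).

ΔS_univ ≈ 0.3656 kJ/K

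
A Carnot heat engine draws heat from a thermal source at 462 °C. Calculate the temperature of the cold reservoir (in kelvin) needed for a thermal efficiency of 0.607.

T_C ≈ 289 K

T_H = 462 °C → 462 + 273.15 = 735.15 K.
From η = 1 − T_C/T_H, T_C = T_H·(1 − η) = 735.15 × (1 − 0.607) = 289 K.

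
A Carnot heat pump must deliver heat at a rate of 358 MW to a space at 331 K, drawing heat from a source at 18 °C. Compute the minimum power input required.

T_C = 18 °C → 18 + 273.15 = 291.15 K.
The Carnot heat-pump COP is COP_HP = T_H/(T_H − T_C) = 331.00/39.85 = 8.3061.
W = Q_H/COP_HP = 358/8.3061 = 43.1 MW.

Ẇ_in ≈ 43.1 MW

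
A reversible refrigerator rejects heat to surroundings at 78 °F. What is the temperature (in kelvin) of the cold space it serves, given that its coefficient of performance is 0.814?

T_H = 78 °F → (78 − 32) × 5/9 = 25.56 °C = 298.71 K.
COP_R = T_C/(T_H − T_C) ⇒ T_C = T_H·COP_R/(1 + COP_R) = 298.71 × 0.814/(1 + 0.814) = 134 K.

T_C ≈ 134 K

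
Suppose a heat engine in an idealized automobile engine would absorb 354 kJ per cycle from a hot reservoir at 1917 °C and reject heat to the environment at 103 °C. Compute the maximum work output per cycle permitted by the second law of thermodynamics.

T_H = 1917 °C → 1917 + 273.15 = 2190.15 K.
T_C = 103 °C → 103 + 273.15 = 376.15 K.
The upper bound on efficiency is η_max = 1 − T_C/T_H = 1 − 376.15/2190.15 = 0.8283.
W_max = η_max · Q_H = 0.8283 × 354 = 293 kJ.

W_max ≈ 293 kJ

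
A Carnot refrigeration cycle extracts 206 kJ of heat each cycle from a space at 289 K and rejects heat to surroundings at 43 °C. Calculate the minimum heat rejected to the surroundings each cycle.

Q_H ≈ 225.4 kJ

T_H = 43 °C → 43 + 273.15 = 316.15 K.
For a reversible cycle Q_H/Q_C = T_H/T_C, so Q_H = Q_C·T_H/T_C = 206 × 316.15/289.00 = 225.4 kJ.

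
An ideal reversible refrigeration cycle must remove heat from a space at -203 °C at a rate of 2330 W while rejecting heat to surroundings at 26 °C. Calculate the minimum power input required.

Ẇ_in ≈ 7610 W

T_H = 26 °C → 26 + 273.15 = 299.15 K.
T_C = -203 °C → -203 + 273.15 = 70.15 K.
Carnot COP: COP_R = T_C/(T_H − T_C) = 70.15/229.00 = 0.3063.
W = Q_C/COP_R = 2330/0.3063 = 7610 W.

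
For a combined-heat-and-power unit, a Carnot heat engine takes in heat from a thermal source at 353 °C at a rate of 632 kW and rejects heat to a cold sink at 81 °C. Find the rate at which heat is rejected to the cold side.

Q̇_C ≈ 357 kW

T_H = 353 °C → 353 + 273.15 = 626.15 K.
T_C = 81 °C → 81 + 273.15 = 354.15 K.
The Carnot efficiency is η = 1 − T_C/T_H = 1 − 354.15/626.15 = 0.4344.
For a reversible cycle Q_C/Q_H = T_C/T_H, so Q_C = 632 × 354.15/626.15 = 357 kW.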